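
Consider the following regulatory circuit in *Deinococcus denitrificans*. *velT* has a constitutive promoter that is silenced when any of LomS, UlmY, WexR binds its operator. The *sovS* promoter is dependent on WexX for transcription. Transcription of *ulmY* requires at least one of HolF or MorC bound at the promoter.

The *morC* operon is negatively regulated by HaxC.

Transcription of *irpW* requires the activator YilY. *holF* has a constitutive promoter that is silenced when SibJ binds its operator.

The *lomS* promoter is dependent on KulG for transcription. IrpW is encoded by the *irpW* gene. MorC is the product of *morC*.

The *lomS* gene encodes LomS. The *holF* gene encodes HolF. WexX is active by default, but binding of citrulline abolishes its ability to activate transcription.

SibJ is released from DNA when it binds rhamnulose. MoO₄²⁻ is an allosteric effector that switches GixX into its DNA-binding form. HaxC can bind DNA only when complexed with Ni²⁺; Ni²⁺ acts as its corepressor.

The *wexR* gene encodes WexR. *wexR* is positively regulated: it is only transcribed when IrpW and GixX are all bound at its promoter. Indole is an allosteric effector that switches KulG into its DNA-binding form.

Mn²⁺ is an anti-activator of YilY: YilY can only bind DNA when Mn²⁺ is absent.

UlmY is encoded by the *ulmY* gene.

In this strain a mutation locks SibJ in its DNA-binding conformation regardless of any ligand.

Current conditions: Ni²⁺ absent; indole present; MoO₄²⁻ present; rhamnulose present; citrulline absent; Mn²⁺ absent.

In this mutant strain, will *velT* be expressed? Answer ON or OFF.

OFF

Indole is present, so KulG is active.
No repressor is bound and KulG is active, so *lomS* is transcribed.
So LomS is produced and active.
SibJ is constitutively active in this strain.
With repressor SibJ bound, *holF* is not transcribed.
So HolF is not produced.
Ni²⁺ is absent, so HaxC is inactive.
With no repressor bound, *morC* is transcribed.
So MorC is produced and active.
Activator MorC is present, so *ulmY* is transcribed.
So UlmY is produced and active.
Mn²⁺ is absent, so YilY is active.
No repressor is bound and YilY is active, so *irpW* is transcribed.
So IrpW is produced and active.
MoO₄²⁻ is present, so GixX is active.
No repressor is bound and IrpW and GixX are active, so *wexR* is transcribed.
So WexR is produced and active.
With repressor LomS bound, *velT* is not transcribed.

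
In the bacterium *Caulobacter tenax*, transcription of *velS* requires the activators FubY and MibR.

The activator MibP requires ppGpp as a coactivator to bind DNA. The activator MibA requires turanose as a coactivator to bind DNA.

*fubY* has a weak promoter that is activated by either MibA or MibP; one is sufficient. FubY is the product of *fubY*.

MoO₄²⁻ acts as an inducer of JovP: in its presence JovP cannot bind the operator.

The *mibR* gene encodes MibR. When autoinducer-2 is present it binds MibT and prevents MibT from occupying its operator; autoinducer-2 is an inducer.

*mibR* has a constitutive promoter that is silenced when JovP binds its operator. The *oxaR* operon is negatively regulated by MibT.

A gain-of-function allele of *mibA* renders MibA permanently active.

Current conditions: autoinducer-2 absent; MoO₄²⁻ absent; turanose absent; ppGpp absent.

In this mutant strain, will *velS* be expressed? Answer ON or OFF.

MibA is constitutively active in this strain.
ppGpp is absent, so MibP is inactive.
Activator MibA is present, so *fubY* is transcribed.
So FubY is produced and active.
MoO₄²⁻ is absent, so JovP is active.
With repressor JovP bound, *mibR* is not transcribed.
So MibR is not produced.
Required activator MibR is absent, so *velS* is not transcribed.

OFF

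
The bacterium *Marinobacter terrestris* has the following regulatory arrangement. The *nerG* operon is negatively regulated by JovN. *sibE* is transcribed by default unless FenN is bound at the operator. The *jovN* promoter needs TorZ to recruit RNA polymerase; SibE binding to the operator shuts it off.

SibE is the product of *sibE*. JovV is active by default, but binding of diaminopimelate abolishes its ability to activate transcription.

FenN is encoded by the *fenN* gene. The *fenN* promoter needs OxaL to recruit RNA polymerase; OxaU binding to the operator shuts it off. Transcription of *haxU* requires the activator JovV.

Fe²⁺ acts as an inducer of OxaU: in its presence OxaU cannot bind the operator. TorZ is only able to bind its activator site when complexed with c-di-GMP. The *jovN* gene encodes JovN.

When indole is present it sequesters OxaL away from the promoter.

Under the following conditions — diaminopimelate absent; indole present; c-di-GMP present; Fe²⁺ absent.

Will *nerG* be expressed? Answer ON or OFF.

Indole is present, so OxaL is inactive.
Fe²⁺ is absent, so OxaU is active.
With repressor OxaU bound, *fenN* is not transcribed.
So FenN is not produced.
With no repressor bound, *sibE* is transcribed.
So SibE is produced and active.
c-di-GMP is present, so TorZ is active.
With repressor SibE bound, *jovN* is not transcribed.
So JovN is not produced.
With no repressor bound, *nerG* is transcribed.

ON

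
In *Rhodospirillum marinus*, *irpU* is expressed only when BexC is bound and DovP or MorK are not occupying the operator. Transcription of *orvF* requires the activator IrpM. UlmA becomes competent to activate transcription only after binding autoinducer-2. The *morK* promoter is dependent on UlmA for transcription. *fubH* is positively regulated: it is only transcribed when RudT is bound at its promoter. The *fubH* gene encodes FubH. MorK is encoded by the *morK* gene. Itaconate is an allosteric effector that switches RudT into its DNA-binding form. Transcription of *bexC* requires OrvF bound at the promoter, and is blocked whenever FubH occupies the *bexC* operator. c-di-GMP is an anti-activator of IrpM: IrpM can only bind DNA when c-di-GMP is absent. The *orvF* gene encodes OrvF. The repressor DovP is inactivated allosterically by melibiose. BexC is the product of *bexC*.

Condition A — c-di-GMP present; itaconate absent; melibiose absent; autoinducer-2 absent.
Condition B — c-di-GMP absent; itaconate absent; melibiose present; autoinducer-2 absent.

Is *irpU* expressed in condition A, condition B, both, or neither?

B only

Condition A:
c-di-GMP is present, so IrpM is inactive.
Required activator IrpM is absent, so *orvF* is not transcribed.
So OrvF is not produced.
Itaconate is absent, so RudT is inactive.
Required activator RudT is absent, so *fubH* is not transcribed.
So FubH is not produced.
Required activator OrvF is absent, so *bexC* is not transcribed.
So BexC is not produced.
Melibiose is absent, so DovP is active.
Autoinducer-2 is absent, so UlmA is inactive.
Required activator UlmA is absent, so *morK* is not transcribed.
So MorK is not produced.
With repressor DovP bound, *irpU* is not transcribed.
→ *irpU* is OFF in A.
Condition B:
c-di-GMP is absent, so IrpM is active.
No repressor is bound and IrpM is active, so *orvF* is transcribed.
So OrvF is produced and active.
Itaconate is absent, so RudT is inactive.
Required activator RudT is absent, so *fubH* is not transcribed.
So FubH is not produced.
No repressor is bound and OrvF is active, so *bexC* is transcribed.
So BexC is produced and active.
Melibiose is present, so DovP is inactive.
Autoinducer-2 is absent, so UlmA is inactive.
Required activator UlmA is absent, so *morK* is not transcribed.
So MorK is not produced.
No repressor is bound and BexC is active, so *irpU* is transcribed.
→ *irpU* is ON in B.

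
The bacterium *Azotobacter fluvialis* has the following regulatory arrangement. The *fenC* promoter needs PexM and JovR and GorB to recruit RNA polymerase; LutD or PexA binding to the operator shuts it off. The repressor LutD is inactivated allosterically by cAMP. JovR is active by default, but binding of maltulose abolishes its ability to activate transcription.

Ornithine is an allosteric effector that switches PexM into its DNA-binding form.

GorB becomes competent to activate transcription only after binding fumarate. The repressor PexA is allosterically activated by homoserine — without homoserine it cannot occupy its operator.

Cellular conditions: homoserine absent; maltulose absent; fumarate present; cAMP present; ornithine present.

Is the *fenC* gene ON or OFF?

ON

Ornithine is present, so PexM is active.
Maltulose is absent, so JovR is active.
Fumarate is present, so GorB is active.
cAMP is present, so LutD is inactive.
Homoserine is absent, so PexA is inactive.
No repressor is bound and PexM and JovR and GorB are active, so *fenC* is transcribed.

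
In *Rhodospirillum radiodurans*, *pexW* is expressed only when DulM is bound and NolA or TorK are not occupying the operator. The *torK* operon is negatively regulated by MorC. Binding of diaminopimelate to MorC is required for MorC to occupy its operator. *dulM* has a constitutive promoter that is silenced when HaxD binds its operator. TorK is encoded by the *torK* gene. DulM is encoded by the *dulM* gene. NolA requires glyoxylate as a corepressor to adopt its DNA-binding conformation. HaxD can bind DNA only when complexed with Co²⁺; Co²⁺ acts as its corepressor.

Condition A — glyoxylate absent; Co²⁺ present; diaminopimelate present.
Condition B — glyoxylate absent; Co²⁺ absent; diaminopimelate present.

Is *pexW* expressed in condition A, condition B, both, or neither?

B only

Condition A:
Glyoxylate is absent, so NolA is inactive.
Co²⁺ is present, so HaxD is active.
With repressor HaxD bound, *dulM* is not transcribed.
So DulM is not produced.
Diaminopimelate is present, so MorC is active.
With repressor MorC bound, *torK* is not transcribed.
So TorK is not produced.
Required activator DulM is absent, so *pexW* is not transcribed.
→ *pexW* is OFF in A.
Condition B:
Glyoxylate is absent, so NolA is inactive.
Co²⁺ is absent, so HaxD is inactive.
With no repressor bound, *dulM* is transcribed.
So DulM is produced and active.
Diaminopimelate is present, so MorC is active.
With repressor MorC bound, *torK* is not transcribed.
So TorK is not produced.
No repressor is bound and DulM is active, so *pexW* is transcribed.
→ *pexW* is ON in B.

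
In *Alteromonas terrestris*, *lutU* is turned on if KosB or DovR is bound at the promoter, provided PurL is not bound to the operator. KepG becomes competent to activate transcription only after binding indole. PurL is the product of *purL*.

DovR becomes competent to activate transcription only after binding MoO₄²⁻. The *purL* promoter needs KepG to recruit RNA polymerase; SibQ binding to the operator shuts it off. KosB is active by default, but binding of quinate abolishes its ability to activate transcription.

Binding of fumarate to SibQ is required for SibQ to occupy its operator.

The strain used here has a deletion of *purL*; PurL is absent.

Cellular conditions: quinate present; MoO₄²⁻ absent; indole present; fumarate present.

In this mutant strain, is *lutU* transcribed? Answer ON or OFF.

OFF

Quinate is present, so KosB is inactive.
PurL is non-functional in this strain, so it has no effect.
MoO₄²⁻ is absent, so DovR is inactive.
No activator is available at the *lutU* promoter, so *lutU* is not transcribed.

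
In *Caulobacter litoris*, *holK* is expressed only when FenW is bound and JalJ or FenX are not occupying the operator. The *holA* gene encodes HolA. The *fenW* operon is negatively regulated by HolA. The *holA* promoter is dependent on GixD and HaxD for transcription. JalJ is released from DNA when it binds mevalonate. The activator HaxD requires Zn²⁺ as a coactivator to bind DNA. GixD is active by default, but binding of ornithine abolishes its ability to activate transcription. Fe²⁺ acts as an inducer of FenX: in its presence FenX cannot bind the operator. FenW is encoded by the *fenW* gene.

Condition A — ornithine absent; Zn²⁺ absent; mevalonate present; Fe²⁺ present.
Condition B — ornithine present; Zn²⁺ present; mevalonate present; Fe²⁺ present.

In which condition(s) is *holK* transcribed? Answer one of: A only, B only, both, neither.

Condition A:
Ornithine is absent, so GixD is active.
Zn²⁺ is absent, so HaxD is inactive.
Required activator HaxD is absent, so *holA* is not transcribed.
So HolA is not produced.
With no repressor bound, *fenW* is transcribed.
So FenW is produced and active.
Mevalonate is present, so JalJ is inactive.
Fe²⁺ is present, so FenX is inactive.
No repressor is bound and FenW is active, so *holK* is transcribed.
→ *holK* is ON in A.
Condition B:
Ornithine is present, so GixD is inactive.
Zn²⁺ is present, so HaxD is active.
Required activator GixD is absent, so *holA* is not transcribed.
So HolA is not produced.
With no repressor bound, *fenW* is transcribed.
So FenW is produced and active.
Mevalonate is present, so JalJ is inactive.
Fe²⁺ is present, so FenX is inactive.
No repressor is bound and FenW is active, so *holK* is transcribed.
→ *holK* is ON in B.

both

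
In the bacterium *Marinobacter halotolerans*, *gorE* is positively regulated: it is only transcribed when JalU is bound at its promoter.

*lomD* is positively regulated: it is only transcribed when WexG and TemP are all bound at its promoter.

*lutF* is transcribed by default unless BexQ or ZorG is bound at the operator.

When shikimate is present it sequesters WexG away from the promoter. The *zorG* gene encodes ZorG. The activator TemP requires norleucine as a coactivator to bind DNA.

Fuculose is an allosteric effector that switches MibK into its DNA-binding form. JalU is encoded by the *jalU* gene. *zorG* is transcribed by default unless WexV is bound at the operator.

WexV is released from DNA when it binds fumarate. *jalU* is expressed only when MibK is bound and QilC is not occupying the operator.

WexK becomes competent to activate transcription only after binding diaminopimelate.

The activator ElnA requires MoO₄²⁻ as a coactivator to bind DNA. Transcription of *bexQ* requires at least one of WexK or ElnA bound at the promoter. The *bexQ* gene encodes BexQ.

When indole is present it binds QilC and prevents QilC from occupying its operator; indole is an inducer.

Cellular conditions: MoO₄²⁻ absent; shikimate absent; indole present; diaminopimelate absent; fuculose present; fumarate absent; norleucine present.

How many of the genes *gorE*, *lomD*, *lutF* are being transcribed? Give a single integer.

Indole is present, so QilC is inactive.
Fuculose is present, so MibK is active.
No repressor is bound and MibK is active, so *jalU* is transcribed.
So JalU is produced and active.
No repressor is bound and JalU is active, so *gorE* is transcribed.
→ *gorE* is ON.
Shikimate is absent, so WexG is active.
Norleucine is present, so TemP is active.
No repressor is bound and WexG and TemP are active, so *lomD* is transcribed.
→ *lomD* is ON.
Diaminopimelate is absent, so WexK is inactive.
MoO₄²⁻ is absent, so ElnA is inactive.
No activator is available at the *bexQ* promoter, so *bexQ* is not transcribed.
So BexQ is not produced.
Fumarate is absent, so WexV is active.
With repressor WexV bound, *zorG* is not transcribed.
So ZorG is not produced.
With no repressor bound, *lutF* is transcribed.
→ *lutF* is ON.
3 of the 3 genes are transcribed.

3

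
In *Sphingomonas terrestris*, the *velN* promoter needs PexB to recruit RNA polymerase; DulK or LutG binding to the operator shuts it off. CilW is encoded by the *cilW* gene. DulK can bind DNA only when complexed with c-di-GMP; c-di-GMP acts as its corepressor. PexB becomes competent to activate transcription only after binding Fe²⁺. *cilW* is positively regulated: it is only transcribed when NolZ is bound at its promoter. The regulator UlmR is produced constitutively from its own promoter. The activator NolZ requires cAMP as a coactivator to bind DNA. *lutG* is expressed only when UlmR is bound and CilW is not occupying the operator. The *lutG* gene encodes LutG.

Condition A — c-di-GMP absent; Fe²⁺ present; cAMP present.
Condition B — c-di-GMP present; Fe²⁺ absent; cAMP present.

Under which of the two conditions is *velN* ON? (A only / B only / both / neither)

A only

Condition A:
c-di-GMP is absent, so DulK is inactive.
Fe²⁺ is present, so PexB is active.
UlmR is produced constitutively and is active.
cAMP is present, so NolZ is active.
No repressor is bound and NolZ is active, so *cilW* is transcribed.
So CilW is produced and active.
With repressor CilW bound, *lutG* is not transcribed.
So LutG is not produced.
No repressor is bound and PexB is active, so *velN* is transcribed.
→ *velN* is ON in A.
Condition B:
c-di-GMP is present, so DulK is active.
Fe²⁺ is absent, so PexB is inactive.
UlmR is produced constitutively and is active.
cAMP is present, so NolZ is active.
No repressor is bound and NolZ is active, so *cilW* is transcribed.
So CilW is produced and active.
With repressor CilW bound, *lutG* is not transcribed.
So LutG is not produced.
With repressor DulK bound, *velN* is not transcribed.
→ *velN* is OFF in B.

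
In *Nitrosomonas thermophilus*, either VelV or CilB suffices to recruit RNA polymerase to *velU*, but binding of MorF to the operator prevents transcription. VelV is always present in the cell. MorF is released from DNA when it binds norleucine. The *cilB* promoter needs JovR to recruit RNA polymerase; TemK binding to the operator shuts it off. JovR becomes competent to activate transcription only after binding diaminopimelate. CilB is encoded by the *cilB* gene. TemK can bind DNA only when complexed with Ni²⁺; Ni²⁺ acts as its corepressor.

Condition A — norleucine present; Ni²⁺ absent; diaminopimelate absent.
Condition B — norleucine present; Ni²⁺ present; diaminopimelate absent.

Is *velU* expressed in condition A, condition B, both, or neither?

both

Condition A:
Norleucine is present, so MorF is inactive.
VelV is produced constitutively and is active.
Ni²⁺ is absent, so TemK is inactive.
Diaminopimelate is absent, so JovR is inactive.
Required activator JovR is absent, so *cilB* is not transcribed.
So CilB is not produced.
Activator VelV is present, so *velU* is transcribed.
→ *velU* is ON in A.
Condition B:
Norleucine is present, so MorF is inactive.
VelV is produced constitutively and is active.
Ni²⁺ is present, so TemK is active.
Diaminopimelate is absent, so JovR is inactive.
With repressor TemK bound, *cilB* is not transcribed.
So CilB is not produced.
Activator VelV is present, so *velU* is transcribed.
→ *velU* is ON in B.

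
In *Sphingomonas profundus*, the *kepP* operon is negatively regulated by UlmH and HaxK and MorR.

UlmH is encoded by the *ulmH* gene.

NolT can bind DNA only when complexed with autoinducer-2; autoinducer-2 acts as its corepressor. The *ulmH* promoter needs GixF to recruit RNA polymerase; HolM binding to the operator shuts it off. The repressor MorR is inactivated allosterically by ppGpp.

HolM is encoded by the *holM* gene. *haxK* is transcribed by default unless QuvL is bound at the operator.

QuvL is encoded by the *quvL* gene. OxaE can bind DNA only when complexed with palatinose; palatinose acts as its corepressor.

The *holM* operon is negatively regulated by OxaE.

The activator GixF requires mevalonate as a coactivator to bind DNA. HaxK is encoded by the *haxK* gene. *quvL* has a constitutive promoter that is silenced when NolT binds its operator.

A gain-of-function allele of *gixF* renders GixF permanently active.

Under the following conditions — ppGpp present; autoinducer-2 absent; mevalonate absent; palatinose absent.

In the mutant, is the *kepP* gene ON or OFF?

GixF is constitutively active in this strain.
Palatinose is absent, so OxaE is inactive.
With no repressor bound, *holM* is transcribed.
So HolM is produced and active.
With repressor HolM bound, *ulmH* is not transcribed.
So UlmH is not produced.
Autoinducer-2 is absent, so NolT is inactive.
With no repressor bound, *quvL* is transcribed.
So QuvL is produced and active.
With repressor QuvL bound, *haxK* is not transcribed.
So HaxK is not produced.
ppGpp is present, so MorR is inactive.
With no repressor bound, *kepP* is transcribed.

ON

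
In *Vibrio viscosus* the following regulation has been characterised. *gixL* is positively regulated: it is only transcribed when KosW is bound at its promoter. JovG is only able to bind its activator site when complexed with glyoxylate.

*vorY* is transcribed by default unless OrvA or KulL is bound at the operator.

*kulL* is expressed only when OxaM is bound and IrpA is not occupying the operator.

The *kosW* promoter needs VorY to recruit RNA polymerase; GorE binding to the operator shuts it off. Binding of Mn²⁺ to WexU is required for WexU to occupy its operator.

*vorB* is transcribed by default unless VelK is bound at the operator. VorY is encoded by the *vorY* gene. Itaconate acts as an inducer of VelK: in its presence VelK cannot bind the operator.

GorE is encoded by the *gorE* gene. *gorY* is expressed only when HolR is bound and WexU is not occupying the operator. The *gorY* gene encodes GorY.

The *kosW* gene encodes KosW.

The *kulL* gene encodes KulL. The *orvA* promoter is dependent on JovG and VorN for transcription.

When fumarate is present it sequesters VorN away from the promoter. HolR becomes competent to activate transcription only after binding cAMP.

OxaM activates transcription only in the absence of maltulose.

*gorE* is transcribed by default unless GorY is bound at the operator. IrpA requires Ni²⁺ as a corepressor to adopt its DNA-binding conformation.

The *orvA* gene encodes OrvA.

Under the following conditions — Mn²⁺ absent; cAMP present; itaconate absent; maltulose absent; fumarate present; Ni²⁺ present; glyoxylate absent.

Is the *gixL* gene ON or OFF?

ON

cAMP is present, so HolR is active.
Mn²⁺ is absent, so WexU is inactive.
No repressor is bound and HolR is active, so *gorY* is transcribed.
So GorY is produced and active.
With repressor GorY bound, *gorE* is not transcribed.
So GorE is not produced.
Glyoxylate is absent, so JovG is inactive.
Fumarate is present, so VorN is inactive.
Required activator JovG is absent, so *orvA* is not transcribed.
So OrvA is not produced.
Ni²⁺ is present, so IrpA is active.
Maltulose is absent, so OxaM is active.
With repressor IrpA bound, *kulL* is not transcribed.
So KulL is not produced.
With no repressor bound, *vorY* is transcribed.
So VorY is produced and active.
No repressor is bound and VorY is active, so *kosW* is transcribed.
So KosW is produced and active.
No repressor is bound and KosW is active, so *gixL* is transcribed.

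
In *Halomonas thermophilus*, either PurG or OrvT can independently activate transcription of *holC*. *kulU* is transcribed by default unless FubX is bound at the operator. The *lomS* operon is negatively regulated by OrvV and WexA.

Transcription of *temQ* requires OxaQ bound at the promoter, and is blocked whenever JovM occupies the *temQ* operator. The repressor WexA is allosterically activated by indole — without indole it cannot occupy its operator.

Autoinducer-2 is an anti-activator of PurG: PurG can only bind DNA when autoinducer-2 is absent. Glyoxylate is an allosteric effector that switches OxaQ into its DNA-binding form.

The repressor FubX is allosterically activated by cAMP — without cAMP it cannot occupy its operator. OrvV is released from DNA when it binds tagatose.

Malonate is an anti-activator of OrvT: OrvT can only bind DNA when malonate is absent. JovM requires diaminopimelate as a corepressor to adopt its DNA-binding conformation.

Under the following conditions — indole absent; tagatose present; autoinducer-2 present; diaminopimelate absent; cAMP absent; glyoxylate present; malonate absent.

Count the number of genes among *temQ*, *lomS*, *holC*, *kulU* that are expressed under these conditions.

4

Diaminopimelate is absent, so JovM is inactive.
Glyoxylate is present, so OxaQ is active.
No repressor is bound and OxaQ is active, so *temQ* is transcribed.
→ *temQ* is ON.
Tagatose is present, so OrvV is inactive.
Indole is absent, so WexA is inactive.
With no repressor bound, *lomS* is transcribed.
→ *lomS* is ON.
Autoinducer-2 is present, so PurG is inactive.
Malonate is absent, so OrvT is active.
Activator OrvT is present, so *holC* is transcribed.
→ *holC* is ON.
cAMP is absent, so FubX is inactive.
With no repressor bound, *kulU* is transcribed.
→ *kulU* is ON.
4 of the 4 genes are transcribed.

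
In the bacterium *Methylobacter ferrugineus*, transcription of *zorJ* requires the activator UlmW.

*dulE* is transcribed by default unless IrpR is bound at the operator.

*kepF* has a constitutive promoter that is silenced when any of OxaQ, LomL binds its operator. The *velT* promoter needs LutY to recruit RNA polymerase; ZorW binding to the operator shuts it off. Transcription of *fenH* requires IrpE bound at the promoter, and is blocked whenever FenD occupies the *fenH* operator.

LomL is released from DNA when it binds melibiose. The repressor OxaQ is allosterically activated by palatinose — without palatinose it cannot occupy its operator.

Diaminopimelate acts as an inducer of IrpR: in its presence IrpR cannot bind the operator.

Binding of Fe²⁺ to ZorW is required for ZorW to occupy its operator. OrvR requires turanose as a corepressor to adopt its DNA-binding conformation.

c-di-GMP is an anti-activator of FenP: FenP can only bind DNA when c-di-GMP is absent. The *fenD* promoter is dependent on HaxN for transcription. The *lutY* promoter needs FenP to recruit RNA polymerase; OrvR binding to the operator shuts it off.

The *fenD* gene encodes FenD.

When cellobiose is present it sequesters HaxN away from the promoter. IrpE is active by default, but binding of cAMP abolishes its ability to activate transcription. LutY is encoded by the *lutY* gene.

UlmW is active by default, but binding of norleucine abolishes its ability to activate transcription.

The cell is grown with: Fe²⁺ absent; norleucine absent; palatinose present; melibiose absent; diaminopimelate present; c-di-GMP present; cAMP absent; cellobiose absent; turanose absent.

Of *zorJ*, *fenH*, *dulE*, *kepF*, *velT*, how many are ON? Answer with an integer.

Norleucine is absent, so UlmW is active.
No repressor is bound and UlmW is active, so *zorJ* is transcribed.
→ *zorJ* is ON.
cAMP is absent, so IrpE is active.
Cellobiose is absent, so HaxN is active.
No repressor is bound and HaxN is active, so *fenD* is transcribed.
So FenD is produced and active.
With repressor FenD bound, *fenH* is not transcribed.
→ *fenH* is OFF.
Diaminopimelate is present, so IrpR is inactive.
With no repressor bound, *dulE* is transcribed.
→ *dulE* is ON.
Palatinose is present, so OxaQ is active.
Melibiose is absent, so LomL is active.
With repressor OxaQ bound, *kepF* is not transcribed.
→ *kepF* is OFF.
c-di-GMP is present, so FenP is inactive.
Turanose is absent, so OrvR is inactive.
Required activator FenP is absent, so *lutY* is not transcribed.
So LutY is not produced.
Fe²⁺ is absent, so ZorW is inactive.
Required activator LutY is absent, so *velT* is not transcribed.
→ *velT* is OFF.
2 of the 5 genes are transcribed.

2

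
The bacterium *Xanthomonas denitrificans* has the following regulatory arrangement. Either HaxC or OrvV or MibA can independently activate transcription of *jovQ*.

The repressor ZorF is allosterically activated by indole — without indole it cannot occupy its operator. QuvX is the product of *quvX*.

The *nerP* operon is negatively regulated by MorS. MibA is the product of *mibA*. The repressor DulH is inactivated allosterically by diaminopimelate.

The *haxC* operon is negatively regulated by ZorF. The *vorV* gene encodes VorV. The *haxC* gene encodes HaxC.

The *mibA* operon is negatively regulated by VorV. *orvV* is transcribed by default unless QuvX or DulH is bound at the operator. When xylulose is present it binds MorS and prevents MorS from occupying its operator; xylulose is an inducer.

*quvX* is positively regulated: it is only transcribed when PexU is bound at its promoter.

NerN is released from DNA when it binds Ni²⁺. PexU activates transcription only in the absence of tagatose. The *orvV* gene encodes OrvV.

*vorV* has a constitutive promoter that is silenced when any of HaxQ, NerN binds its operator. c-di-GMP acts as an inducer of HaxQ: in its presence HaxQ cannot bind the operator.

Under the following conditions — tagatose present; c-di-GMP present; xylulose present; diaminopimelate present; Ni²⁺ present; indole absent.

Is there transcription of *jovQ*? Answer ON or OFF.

Indole is absent, so ZorF is inactive.
With no repressor bound, *haxC* is transcribed.
So HaxC is produced and active.
Tagatose is present, so PexU is inactive.
Required activator PexU is absent, so *quvX* is not transcribed.
So QuvX is not produced.
Diaminopimelate is present, so DulH is inactive.
With no repressor bound, *orvV* is transcribed.
So OrvV is produced and active.
c-di-GMP is present, so HaxQ is inactive.
Ni²⁺ is present, so NerN is inactive.
With no repressor bound, *vorV* is transcribed.
So VorV is produced and active.
With repressor VorV bound, *mibA* is not transcribed.
So MibA is not produced.
Activator HaxC is present, so *jovQ* is transcribed.

ON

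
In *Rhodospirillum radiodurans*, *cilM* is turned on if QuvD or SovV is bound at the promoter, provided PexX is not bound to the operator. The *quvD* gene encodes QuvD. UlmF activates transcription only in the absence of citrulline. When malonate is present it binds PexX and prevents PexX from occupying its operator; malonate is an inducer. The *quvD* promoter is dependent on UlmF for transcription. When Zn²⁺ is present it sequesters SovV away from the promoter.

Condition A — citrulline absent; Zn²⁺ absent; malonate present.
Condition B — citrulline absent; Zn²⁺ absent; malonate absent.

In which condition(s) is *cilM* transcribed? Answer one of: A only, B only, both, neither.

A only

Condition A:
Citrulline is absent, so UlmF is active.
No repressor is bound and UlmF is active, so *quvD* is transcribed.
So QuvD is produced and active.
Zn²⁺ is absent, so SovV is active.
Malonate is present, so PexX is inactive.
Activator QuvD is present, so *cilM* is transcribed.
→ *cilM* is ON in A.
Condition B:
Citrulline is absent, so UlmF is active.
No repressor is bound and UlmF is active, so *quvD* is transcribed.
So QuvD is produced and active.
Zn²⁺ is absent, so SovV is active.
Malonate is absent, so PexX is active.
With repressor PexX bound, *cilM* is not transcribed.
→ *cilM* is OFF in B.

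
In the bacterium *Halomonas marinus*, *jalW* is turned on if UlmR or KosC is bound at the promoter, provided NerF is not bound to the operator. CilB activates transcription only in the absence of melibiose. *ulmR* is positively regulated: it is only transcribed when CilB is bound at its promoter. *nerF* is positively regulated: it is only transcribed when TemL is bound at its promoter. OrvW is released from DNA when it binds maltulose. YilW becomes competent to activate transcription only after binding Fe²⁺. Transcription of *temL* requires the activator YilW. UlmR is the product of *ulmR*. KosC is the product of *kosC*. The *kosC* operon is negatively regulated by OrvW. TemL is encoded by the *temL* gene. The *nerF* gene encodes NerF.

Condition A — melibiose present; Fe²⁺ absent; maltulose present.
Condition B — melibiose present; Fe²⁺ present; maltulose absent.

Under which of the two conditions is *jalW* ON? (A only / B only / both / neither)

Condition A:
Melibiose is present, so CilB is inactive.
Required activator CilB is absent, so *ulmR* is not transcribed.
So UlmR is not produced.
Fe²⁺ is absent, so YilW is inactive.
Required activator YilW is absent, so *temL* is not transcribed.
So TemL is not produced.
Required activator TemL is absent, so *nerF* is not transcribed.
So NerF is not produced.
Maltulose is present, so OrvW is inactive.
With no repressor bound, *kosC* is transcribed.
So KosC is produced and active.
Activator KosC is present, so *jalW* is transcribed.
→ *jalW* is ON in A.
Condition B:
Melibiose is present, so CilB is inactive.
Required activator CilB is absent, so *ulmR* is not transcribed.
So UlmR is not produced.
Fe²⁺ is present, so YilW is active.
No repressor is bound and YilW is active, so *temL* is transcribed.
So TemL is produced and active.
No repressor is bound and TemL is active, so *nerF* is transcribed.
So NerF is produced and active.
Maltulose is absent, so OrvW is active.
With repressor OrvW bound, *kosC* is not transcribed.
So KosC is not produced.
With repressor NerF bound, *jalW* is not transcribed.
→ *jalW* is OFF in B.

A only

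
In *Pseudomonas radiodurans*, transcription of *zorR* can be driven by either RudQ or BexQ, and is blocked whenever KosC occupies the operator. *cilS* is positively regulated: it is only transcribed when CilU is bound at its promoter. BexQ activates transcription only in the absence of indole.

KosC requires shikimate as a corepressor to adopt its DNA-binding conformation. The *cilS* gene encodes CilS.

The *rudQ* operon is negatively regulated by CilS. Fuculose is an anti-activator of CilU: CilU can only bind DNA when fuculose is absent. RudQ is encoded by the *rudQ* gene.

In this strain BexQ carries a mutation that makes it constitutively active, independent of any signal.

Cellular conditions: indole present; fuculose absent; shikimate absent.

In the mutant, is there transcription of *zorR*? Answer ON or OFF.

ON

Shikimate is absent, so KosC is inactive.
Fuculose is absent, so CilU is active.
No repressor is bound and CilU is active, so *cilS* is transcribed.
So CilS is produced and active.
With repressor CilS bound, *rudQ* is not transcribed.
So RudQ is not produced.
BexQ is constitutively active in this strain.
Activator BexQ is present, so *zorR* is transcribed.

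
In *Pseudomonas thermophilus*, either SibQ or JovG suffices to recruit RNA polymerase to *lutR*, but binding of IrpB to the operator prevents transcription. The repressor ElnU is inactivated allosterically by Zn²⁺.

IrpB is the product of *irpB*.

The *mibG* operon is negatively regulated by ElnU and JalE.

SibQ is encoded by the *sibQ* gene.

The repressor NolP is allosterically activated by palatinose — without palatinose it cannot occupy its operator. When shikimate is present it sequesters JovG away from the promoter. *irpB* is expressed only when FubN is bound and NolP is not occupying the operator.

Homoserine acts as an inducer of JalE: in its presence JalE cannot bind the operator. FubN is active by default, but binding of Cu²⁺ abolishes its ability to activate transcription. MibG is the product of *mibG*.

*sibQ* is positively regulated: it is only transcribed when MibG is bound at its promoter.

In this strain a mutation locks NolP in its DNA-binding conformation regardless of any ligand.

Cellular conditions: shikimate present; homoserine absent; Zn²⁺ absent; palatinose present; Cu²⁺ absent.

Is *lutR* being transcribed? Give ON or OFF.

OFF

Zn²⁺ is absent, so ElnU is active.
Homoserine is absent, so JalE is active.
With repressor ElnU bound, *mibG* is not transcribed.
So MibG is not produced.
Required activator MibG is absent, so *sibQ* is not transcribed.
So SibQ is not produced.
Shikimate is present, so JovG is inactive.
NolP is constitutively active in this strain.
Cu²⁺ is absent, so FubN is active.
With repressor NolP bound, *irpB* is not transcribed.
So IrpB is not produced.
No activator is available at the *lutR* promoter, so *lutR* is not transcribed.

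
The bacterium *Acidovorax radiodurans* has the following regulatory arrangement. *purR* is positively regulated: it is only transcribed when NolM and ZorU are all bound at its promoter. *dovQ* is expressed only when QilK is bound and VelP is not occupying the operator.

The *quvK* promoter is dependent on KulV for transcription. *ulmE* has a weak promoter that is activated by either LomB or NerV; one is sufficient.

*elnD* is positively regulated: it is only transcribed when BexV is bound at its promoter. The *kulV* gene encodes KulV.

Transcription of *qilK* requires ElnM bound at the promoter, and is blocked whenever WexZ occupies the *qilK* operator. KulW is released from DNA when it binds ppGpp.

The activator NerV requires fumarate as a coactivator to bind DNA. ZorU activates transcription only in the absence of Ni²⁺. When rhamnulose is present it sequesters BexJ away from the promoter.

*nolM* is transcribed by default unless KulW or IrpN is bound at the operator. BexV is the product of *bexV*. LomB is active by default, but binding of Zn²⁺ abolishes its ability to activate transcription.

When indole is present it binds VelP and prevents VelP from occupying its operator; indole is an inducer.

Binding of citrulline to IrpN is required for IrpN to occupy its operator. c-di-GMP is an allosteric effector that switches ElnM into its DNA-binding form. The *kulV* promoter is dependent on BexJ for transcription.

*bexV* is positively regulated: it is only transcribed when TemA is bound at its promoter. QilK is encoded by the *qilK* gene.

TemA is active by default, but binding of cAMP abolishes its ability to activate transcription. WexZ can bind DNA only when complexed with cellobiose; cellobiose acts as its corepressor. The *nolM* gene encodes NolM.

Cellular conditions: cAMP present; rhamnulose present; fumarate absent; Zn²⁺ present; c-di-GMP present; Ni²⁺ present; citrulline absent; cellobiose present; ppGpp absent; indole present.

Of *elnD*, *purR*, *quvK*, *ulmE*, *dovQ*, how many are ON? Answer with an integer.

cAMP is present, so TemA is inactive.
Required activator TemA is absent, so *bexV* is not transcribed.
So BexV is not produced.
Required activator BexV is absent, so *elnD* is not transcribed.
→ *elnD* is OFF.
ppGpp is absent, so KulW is active.
Citrulline is absent, so IrpN is inactive.
With repressor KulW bound, *nolM* is not transcribed.
So NolM is not produced.
Ni²⁺ is present, so ZorU is inactive.
Required activator NolM is absent, so *purR* is not transcribed.
→ *purR* is OFF.
Rhamnulose is present, so BexJ is inactive.
Required activator BexJ is absent, so *kulV* is not transcribed.
So KulV is not produced.
Required activator KulV is absent, so *quvK* is not transcribed.
→ *quvK* is OFF.
Zn²⁺ is present, so LomB is inactive.
Fumarate is absent, so NerV is inactive.
No activator is available at the *ulmE* promoter, so *ulmE* is not transcribed.
→ *ulmE* is OFF.
c-di-GMP is present, so ElnM is active.
Cellobiose is present, so WexZ is active.
With repressor WexZ bound, *qilK* is not transcribed.
So QilK is not produced.
Indole is present, so VelP is inactive.
Required activator QilK is absent, so *dovQ* is not transcribed.
→ *dovQ* is OFF.
0 of the 5 genes are transcribed.

0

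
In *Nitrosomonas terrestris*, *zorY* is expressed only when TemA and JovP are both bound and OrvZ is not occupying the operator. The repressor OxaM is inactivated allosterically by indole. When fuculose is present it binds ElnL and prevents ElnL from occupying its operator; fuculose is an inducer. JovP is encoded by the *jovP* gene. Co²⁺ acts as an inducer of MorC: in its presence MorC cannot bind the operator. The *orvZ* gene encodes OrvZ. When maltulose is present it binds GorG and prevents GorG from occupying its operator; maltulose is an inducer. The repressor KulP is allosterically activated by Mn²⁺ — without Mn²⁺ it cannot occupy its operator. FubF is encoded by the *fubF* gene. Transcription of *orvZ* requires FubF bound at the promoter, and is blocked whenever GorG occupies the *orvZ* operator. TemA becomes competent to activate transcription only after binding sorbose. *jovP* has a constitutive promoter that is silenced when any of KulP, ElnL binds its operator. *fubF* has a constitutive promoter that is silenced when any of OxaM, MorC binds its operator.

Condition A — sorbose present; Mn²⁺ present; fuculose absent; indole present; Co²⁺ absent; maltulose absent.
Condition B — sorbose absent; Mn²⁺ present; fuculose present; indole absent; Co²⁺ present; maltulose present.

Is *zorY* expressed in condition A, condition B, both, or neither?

neither

Condition A:
Sorbose is present, so TemA is active.
Mn²⁺ is present, so KulP is active.
Fuculose is absent, so ElnL is active.
With repressor KulP bound, *jovP* is not transcribed.
So JovP is not produced.
Indole is present, so OxaM is inactive.
Co²⁺ is absent, so MorC is active.
With repressor MorC bound, *fubF* is not transcribed.
So FubF is not produced.
Maltulose is absent, so GorG is active.
With repressor GorG bound, *orvZ* is not transcribed.
So OrvZ is not produced.
Required activator JovP is absent, so *zorY* is not transcribed.
→ *zorY* is OFF in A.
Condition B:
Sorbose is absent, so TemA is inactive.
Mn²⁺ is present, so KulP is active.
Fuculose is present, so ElnL is inactive.
With repressor KulP bound, *jovP* is not transcribed.
So JovP is not produced.
Indole is absent, so OxaM is active.
Co²⁺ is present, so MorC is inactive.
With repressor OxaM bound, *fubF* is not transcribed.
So FubF is not produced.
Maltulose is present, so GorG is inactive.
Required activator FubF is absent, so *orvZ* is not transcribed.
So OrvZ is not produced.
Required activator TemA is absent, so *zorY* is not transcribed.
→ *zorY* is OFF in B.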